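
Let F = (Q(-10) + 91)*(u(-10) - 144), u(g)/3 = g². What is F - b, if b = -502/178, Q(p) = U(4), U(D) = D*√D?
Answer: 1374767/89 ≈ 15447.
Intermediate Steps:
U(D) = D^(3/2)
u(g) = 3*g²
Q(p) = 8 (Q(p) = 4^(3/2) = 8)
b = -251/89 (b = -502/178 = -1*251/89 = -251/89 ≈ -2.8202)
F = 15444 (F = (8 + 91)*(3*(-10)² - 144) = 99*(3*100 - 144) = 99*(300 - 144) = 99*156 = 15444)
F - b = 15444 - 1*(-251/89) = 15444 + 251/89 = 1374767/89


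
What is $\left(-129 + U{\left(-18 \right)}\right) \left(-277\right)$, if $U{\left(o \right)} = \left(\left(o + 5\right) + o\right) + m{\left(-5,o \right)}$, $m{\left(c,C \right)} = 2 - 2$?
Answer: $44320$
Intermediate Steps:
$m{\left(c,C \right)} = 0$ ($m{\left(c,C \right)} = 2 - 2 = 0$)
$U{\left(o \right)} = 5 + 2 o$ ($U{\left(o \right)} = \left(\left(o + 5\right) + o\right) + 0 = \left(\left(5 + o\right) + o\right) + 0 = \left(5 + 2 o\right) + 0 = 5 + 2 o$)
$\left(-129 + U{\left(-18 \right)}\right) \left(-277\right) = \left(-129 + \left(5 + 2 \left(-18\right)\right)\right) \left(-277\right) = \left(-129 + \left(5 - 36\right)\right) \left(-277\right) = \left(-129 - 31\right) \left(-277\right) = \left(-160\right) \left(-277\right) = 44320$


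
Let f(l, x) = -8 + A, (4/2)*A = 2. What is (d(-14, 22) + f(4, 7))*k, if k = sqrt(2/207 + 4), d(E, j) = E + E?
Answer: -35*sqrt(19090)/69 ≈ -70.084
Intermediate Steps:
d(E, j) = 2*E
A = 1 (A = (1/2)*2 = 1)
f(l, x) = -7 (f(l, x) = -8 + 1 = -7)
k = sqrt(19090)/69 (k = sqrt(2*(1/207) + 4) = sqrt(2/207 + 4) = sqrt(830/207) = sqrt(19090)/69 ≈ 2.0024)
(d(-14, 22) + f(4, 7))*k = (2*(-14) - 7)*(sqrt(19090)/69) = (-28 - 7)*(sqrt(19090)/69) = -35*sqrt(19090)/69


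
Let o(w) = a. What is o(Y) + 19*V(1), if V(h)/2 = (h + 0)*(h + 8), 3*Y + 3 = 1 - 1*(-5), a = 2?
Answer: 344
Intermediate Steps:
Y = 1 (Y = -1 + (1 - 1*(-5))/3 = -1 + (1 + 5)/3 = -1 + (⅓)*6 = -1 + 2 = 1)
o(w) = 2
V(h) = 2*h*(8 + h) (V(h) = 2*((h + 0)*(h + 8)) = 2*(h*(8 + h)) = 2*h*(8 + h))
o(Y) + 19*V(1) = 2 + 19*(2*1*(8 + 1)) = 2 + 19*(2*1*9) = 2 + 19*18 = 2 + 342 = 344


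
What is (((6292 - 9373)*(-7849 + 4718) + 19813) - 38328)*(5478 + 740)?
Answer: 59867500928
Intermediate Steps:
(((6292 - 9373)*(-7849 + 4718) + 19813) - 38328)*(5478 + 740) = ((-3081*(-3131) + 19813) - 38328)*6218 = ((9646611 + 19813) - 38328)*6218 = (9666424 - 38328)*6218 = 9628096*6218 = 59867500928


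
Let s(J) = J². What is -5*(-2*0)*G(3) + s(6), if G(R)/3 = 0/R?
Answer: 36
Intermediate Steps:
G(R) = 0 (G(R) = 3*(0/R) = 3*0 = 0)
-5*(-2*0)*G(3) + s(6) = -5*(-2*0)*0 + 6² = -0*0 + 36 = -5*0 + 36 = 0 + 36 = 36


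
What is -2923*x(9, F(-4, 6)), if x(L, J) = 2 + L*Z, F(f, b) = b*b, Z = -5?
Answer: 125689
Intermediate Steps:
F(f, b) = b²
x(L, J) = 2 - 5*L (x(L, J) = 2 + L*(-5) = 2 - 5*L)
-2923*x(9, F(-4, 6)) = -2923*(2 - 5*9) = -2923*(2 - 45) = -2923*(-43) = 125689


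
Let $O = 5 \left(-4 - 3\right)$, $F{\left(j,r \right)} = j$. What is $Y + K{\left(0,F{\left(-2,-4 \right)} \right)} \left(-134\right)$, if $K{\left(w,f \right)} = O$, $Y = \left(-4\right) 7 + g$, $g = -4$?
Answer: $4658$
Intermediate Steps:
$O = -35$ ($O = 5 \left(-7\right) = -35$)
$Y = -32$ ($Y = \left(-4\right) 7 - 4 = -28 - 4 = -32$)
$K{\left(w,f \right)} = -35$
$Y + K{\left(0,F{\left(-2,-4 \right)} \right)} \left(-134\right) = -32 - -4690 = -32 + 4690 = 4658$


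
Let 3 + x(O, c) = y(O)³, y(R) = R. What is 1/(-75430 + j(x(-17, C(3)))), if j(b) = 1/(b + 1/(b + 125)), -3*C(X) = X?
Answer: -23552557/1776569379301 ≈ -1.3257e-5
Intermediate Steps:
C(X) = -X/3
x(O, c) = -3 + O³
j(b) = 1/(b + 1/(125 + b))
1/(-75430 + j(x(-17, C(3)))) = 1/(-75430 + (125 + (-3 + (-17)³))/(1 + (-3 + (-17)³)² + 125*(-3 + (-17)³))) = 1/(-75430 + (125 + (-3 - 4913))/(1 + (-3 - 4913)² + 125*(-3 - 4913))) = 1/(-75430 + (125 - 4916)/(1 + (-4916)² + 125*(-4916))) = 1/(-75430 - 4791/(1 + 24167056 - 614500)) = 1/(-75430 - 4791/23552557) = 1/(-1776569379301/23552557) = -23552557/1776569379301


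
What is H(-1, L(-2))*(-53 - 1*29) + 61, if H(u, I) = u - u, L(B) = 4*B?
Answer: 61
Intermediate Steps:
H(u, I) = 0
H(-1, L(-2))*(-53 - 1*29) + 61 = 0*(-53 - 1*29) + 61 = 0*(-53 - 29) + 61 = 0*(-82) + 61 = 0 + 61 = 61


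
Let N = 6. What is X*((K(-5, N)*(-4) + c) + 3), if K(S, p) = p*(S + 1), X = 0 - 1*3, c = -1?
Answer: -294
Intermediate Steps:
X = -3 (X = 0 - 3 = -3)
K(S, p) = p*(1 + S)
X*((K(-5, N)*(-4) + c) + 3) = -3*(((6*(1 - 5))*(-4) - 1) + 3) = -3*(((6*(-4))*(-4) - 1) + 3) = -3*((-24*(-4) - 1) + 3) = -3*((96 - 1) + 3) = -3*(95 + 3) = -3*98 = -294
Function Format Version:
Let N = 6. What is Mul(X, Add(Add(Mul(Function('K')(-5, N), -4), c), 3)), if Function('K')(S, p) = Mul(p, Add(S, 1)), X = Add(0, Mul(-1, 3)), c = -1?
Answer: -294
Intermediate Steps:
X = -3 (X = Add(0, -3) = -3)
Function('K')(S, p) = Mul(p, Add(1, S))
Mul(X, Add(Add(Mul(Function('K')(-5, N), -4), c), 3)) = Mul(-3, Add(Add(Mul(Mul(6, Add(1, -5)), -4), -1), 3)) = Mul(-3, Add(Add(Mul(Mul(6, -4), -4), -1), 3)) = Mul(-3, Add(Add(Mul(-24, -4), -1), 3)) = Mul(-3, Add(Add(96, -1), 3)) = Mul(-3, Add(95, 3)) = Mul(-3, 98) = -294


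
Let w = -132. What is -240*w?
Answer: 31680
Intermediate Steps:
-240*w = -240*(-132) = 31680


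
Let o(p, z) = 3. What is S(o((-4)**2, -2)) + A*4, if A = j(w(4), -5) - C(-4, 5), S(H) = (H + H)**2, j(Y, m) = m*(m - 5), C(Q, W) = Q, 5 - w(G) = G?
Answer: 252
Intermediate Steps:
w(G) = 5 - G
j(Y, m) = m*(-5 + m)
S(H) = 4*H**2 (S(H) = (2*H)**2 = 4*H**2)
A = 54 (A = -5*(-5 - 5) - 1*(-4) = -5*(-10) + 4 = 50 + 4 = 54)
S(o((-4)**2, -2)) + A*4 = 4*3**2 + 54*4 = 4*9 + 216 = 36 + 216 = 252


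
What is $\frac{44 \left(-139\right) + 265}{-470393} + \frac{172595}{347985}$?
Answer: $\frac{1513155274}{2976176511} \approx 0.50842$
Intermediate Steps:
$\frac{44 \left(-139\right) + 265}{-470393} + \frac{172595}{347985} = \left(-6116 + 265\right) \left(- \frac{1}{470393}\right) + 172595 \cdot \frac{1}{347985} = \left(-5851\right) \left(- \frac{1}{470393}\right) + \frac{34519}{69597} = \frac{5851}{470393} + \frac{34519}{69597} = \frac{1513155274}{2976176511}$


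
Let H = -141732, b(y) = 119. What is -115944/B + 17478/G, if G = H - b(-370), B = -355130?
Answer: 5119905102/25187772815 ≈ 0.20327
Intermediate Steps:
G = -141851 (G = -141732 - 1*119 = -141732 - 119 = -141851)
-115944/B + 17478/G = -115944/(-355130) + 17478/(-141851) = -115944*(-1/355130) + 17478*(-1/141851) = 57972/177565 - 17478/141851 = 5119905102/25187772815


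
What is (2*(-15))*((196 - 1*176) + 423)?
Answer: -13290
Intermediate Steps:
(2*(-15))*((196 - 1*176) + 423) = -30*((196 - 176) + 423) = -30*(20 + 423) = -30*443 = -13290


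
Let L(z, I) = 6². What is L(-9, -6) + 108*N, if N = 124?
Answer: 13428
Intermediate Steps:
L(z, I) = 36
L(-9, -6) + 108*N = 36 + 108*124 = 36 + 13392 = 13428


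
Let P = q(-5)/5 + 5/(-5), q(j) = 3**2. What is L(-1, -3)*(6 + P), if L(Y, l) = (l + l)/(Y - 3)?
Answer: 51/5 ≈ 10.200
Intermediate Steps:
L(Y, l) = 2*l/(-3 + Y) (L(Y, l) = (2*l)/(-3 + Y) = 2*l/(-3 + Y))
q(j) = 9
P = 4/5 (P = 9/5 + 5/(-5) = 9*(1/5) + 5*(-1/5) = 9/5 - 1 = 4/5 ≈ 0.80000)
L(-1, -3)*(6 + P) = (2*(-3)/(-3 - 1))*(6 + 4/5) = (2*(-3)/(-4))*(34/5) = (2*(-3)*(-1/4))*(34/5) = (3/2)*(34/5) = 51/5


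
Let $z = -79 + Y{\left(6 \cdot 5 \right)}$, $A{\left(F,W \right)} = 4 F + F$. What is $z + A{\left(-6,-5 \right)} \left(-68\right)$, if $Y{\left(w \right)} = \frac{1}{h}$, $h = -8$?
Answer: $\frac{15687}{8} \approx 1960.9$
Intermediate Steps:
$A{\left(F,W \right)} = 5 F$
$Y{\left(w \right)} = - \frac{1}{8}$ ($Y{\left(w \right)} = \frac{1}{-8} = - \frac{1}{8}$)
$z = - \frac{633}{8}$ ($z = -79 - \frac{1}{8} = - \frac{633}{8} \approx -79.125$)
$z + A{\left(-6,-5 \right)} \left(-68\right) = - \frac{633}{8} + 5 \left(-6\right) \left(-68\right) = - \frac{633}{8} - -2040 = - \frac{633}{8} + 2040 = \frac{15687}{8}$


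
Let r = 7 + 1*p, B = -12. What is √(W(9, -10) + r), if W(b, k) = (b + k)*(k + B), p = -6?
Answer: √23 ≈ 4.7958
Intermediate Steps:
W(b, k) = (-12 + k)*(b + k) (W(b, k) = (b + k)*(k - 12) = (b + k)*(-12 + k) = (-12 + k)*(b + k))
r = 1 (r = 7 + 1*(-6) = 7 - 6 = 1)
√(W(9, -10) + r) = √(((-10)² - 12*9 - 12*(-10) + 9*(-10)) + 1) = √((100 - 108 + 120 - 90) + 1) = √(22 + 1) = √23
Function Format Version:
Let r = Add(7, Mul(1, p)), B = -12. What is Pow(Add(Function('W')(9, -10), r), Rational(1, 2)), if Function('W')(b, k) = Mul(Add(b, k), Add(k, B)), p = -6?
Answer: Pow(23, Rational(1, 2)) ≈ 4.7958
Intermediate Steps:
Function('W')(b, k) = Mul(Add(-12, k), Add(b, k)) (Function('W')(b, k) = Mul(Add(b, k), Add(k, -12)) = Mul(Add(b, k), Add(-12, k)) = Mul(Add(-12, k), Add(b, k)))
r = 1 (r = Add(7, Mul(1, -6)) = Add(7, -6) = 1)
Pow(Add(Function('W')(9, -10), r), Rational(1, 2)) = Pow(Add(Add(Pow(-10, 2), Mul(-12, 9), Mul(-12, -10), Mul(9, -10)), 1), Rational(1, 2)) = Pow(Add(Add(100, -108, 120, -90), 1), Rational(1, 2)) = Pow(Add(22, 1), Rational(1, 2)) = Pow(23, Rational(1, 2))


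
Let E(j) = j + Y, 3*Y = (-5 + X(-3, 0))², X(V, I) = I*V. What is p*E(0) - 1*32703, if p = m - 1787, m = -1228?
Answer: -57828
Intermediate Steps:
Y = 25/3 (Y = (-5 + 0*(-3))²/3 = (-5 + 0)²/3 = (⅓)*(-5)² = (⅓)*25 = 25/3 ≈ 8.3333)
p = -3015 (p = -1228 - 1787 = -3015)
E(j) = 25/3 + j (E(j) = j + 25/3 = 25/3 + j)
p*E(0) - 1*32703 = -3015*(25/3 + 0) - 1*32703 = -3015*25/3 - 32703 = -25125 - 32703 = -57828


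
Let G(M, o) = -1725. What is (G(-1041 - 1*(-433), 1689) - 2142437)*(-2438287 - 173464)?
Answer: 5600017247662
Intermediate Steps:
(G(-1041 - 1*(-433), 1689) - 2142437)*(-2438287 - 173464) = (-1725 - 2142437)*(-2438287 - 173464) = -2144162*(-2611751) = 5600017247662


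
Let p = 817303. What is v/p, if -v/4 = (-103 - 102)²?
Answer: -168100/817303 ≈ -0.20568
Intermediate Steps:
v = -168100 (v = -4*(-103 - 102)² = -4*(-205)² = -4*42025 = -168100)
v/p = -168100/817303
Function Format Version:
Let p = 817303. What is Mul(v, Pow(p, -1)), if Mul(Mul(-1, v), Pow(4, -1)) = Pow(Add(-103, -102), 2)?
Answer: Rational(-168100, 817303) ≈ -0.20568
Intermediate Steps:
v = -168100 (v = Mul(-4, Pow(Add(-103, -102), 2)) = Mul(-4, Pow(-205, 2)) = Mul(-4, 42025) = -168100)
Mul(v, Pow(p, -1)) = Mul(-168100, Pow(817303, -1)) = Mul(-168100, Rational(1, 817303)) = Rational(-168100, 817303)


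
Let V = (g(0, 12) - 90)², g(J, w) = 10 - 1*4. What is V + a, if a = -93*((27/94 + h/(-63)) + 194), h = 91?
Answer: -3067703/282 ≈ -10878.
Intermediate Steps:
g(J, w) = 6 (g(J, w) = 10 - 4 = 6)
V = 7056 (V = (6 - 90)² = (-84)² = 7056)
a = -5057495/282 (a = -93*((27/94 + 91/(-63)) + 194) = -93*((27*(1/94) + 91*(-1/63)) + 194) = -93*((27/94 - 13/9) + 194) = -93*(-979/846 + 194) = -93*163145/846 = -5057495/282 ≈ -17934.)
V + a = 7056 - 5057495/282 = -3067703/282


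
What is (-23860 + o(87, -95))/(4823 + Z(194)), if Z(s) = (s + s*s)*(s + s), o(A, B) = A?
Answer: -23773/14682863 ≈ -0.0016191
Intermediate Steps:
Z(s) = 2*s*(s + s²) (Z(s) = (s + s²)*(2*s) = 2*s*(s + s²))
(-23860 + o(87, -95))/(4823 + Z(194)) = (-23860 + 87)/(4823 + 2*194²*(1 + 194)) = -23773/(4823 + 2*37636*195) = -23773/(4823 + 14678040) = -23773/14682863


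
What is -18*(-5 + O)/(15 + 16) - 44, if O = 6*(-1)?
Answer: -1166/31 ≈ -37.613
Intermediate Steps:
O = -6
-18*(-5 + O)/(15 + 16) - 44 = -18*(-5 - 6)/(15 + 16) - 44 = -(-198)/31 - 44 = -18*(-11/31) - 44 = 198/31 - 44 = -1166/31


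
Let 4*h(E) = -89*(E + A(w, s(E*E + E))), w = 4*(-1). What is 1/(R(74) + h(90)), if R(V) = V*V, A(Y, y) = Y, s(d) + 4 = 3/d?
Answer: 2/7125 ≈ 0.00028070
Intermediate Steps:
s(d) = -4 + 3/d
w = -4
h(E) = 89 - 89*E/4 (h(E) = (-89*(E - 4))/4 = (-89*(-4 + E))/4 = (356 - 89*E)/4 = 89 - 89*E/4)
R(V) = V**2
1/(R(74) + h(90)) = 1/(74**2 + (89 - 89/4*90)) = 1/(5476 + (89 - 4005/2)) = 1/(5476 - 3827/2) = 1/(7125/2) = 2/7125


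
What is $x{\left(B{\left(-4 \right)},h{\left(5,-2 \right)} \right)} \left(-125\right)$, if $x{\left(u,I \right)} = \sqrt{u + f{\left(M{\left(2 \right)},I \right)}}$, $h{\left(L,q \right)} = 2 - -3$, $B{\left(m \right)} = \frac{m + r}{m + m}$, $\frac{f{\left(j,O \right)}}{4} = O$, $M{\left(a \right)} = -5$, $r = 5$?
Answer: $- \frac{125 \sqrt{318}}{4} \approx -557.27$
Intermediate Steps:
$f{\left(j,O \right)} = 4 O$
$B{\left(m \right)} = \frac{5 + m}{2 m}$ ($B{\left(m \right)} = \frac{m + 5}{m + m} = \frac{5 + m}{2 m}$)
$h{\left(L,q \right)} = 5$ ($h{\left(L,q \right)} = 2 + 3 = 5$)
$x{\left(u,I \right)} = \sqrt{u + 4 I}$
$x{\left(B{\left(-4 \right)},h{\left(5,-2 \right)} \right)} \left(-125\right) = \sqrt{\frac{5 - 4}{2 \left(-4\right)} + 4 \cdot 5} \left(-125\right) = \sqrt{\frac{1}{2} \left(- \frac{1}{4}\right) 1 + 20} \left(-125\right) = \sqrt{- \frac{1}{8} + 20} \left(-125\right) = \sqrt{\frac{159}{8}} \left(-125\right) = \frac{\sqrt{318}}{4} \left(-125\right) = - \frac{125 \sqrt{318}}{4}$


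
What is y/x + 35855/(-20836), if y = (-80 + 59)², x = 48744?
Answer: -48292429/28211944 ≈ -1.7118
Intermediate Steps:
y = 441 (y = (-21)² = 441)
y/x + 35855/(-20836) = 441/48744 + 35855/(-20836) = 441*(1/48744) + 35855*(-1/20836) = 49/5416 - 35855/20836 = -48292429/28211944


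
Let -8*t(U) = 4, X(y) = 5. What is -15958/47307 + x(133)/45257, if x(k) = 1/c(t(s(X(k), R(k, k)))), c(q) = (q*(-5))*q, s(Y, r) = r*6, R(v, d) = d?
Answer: -3611245258/10704864495 ≈ -0.33735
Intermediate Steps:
s(Y, r) = 6*r
t(U) = -1/2 (t(U) = -1/8*4 = -1/2)
c(q) = -5*q**2 (c(q) = (-5*q)*q = -5*q**2)
x(k) = -4/5 (x(k) = 1/(-5*(-1/2)**2) = 1/(-5*1/4) = 1/(-5/4) = -4/5)
-15958/47307 + x(133)/45257 = -15958/47307 - 4/5/45257 = -15958*1/47307 - 4/5*1/45257 = -15958/47307 - 4/226285 = -3611245258/10704864495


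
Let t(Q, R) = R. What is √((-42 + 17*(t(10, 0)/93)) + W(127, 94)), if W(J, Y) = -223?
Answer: I*√265 ≈ 16.279*I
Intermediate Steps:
√((-42 + 17*(t(10, 0)/93)) + W(127, 94)) = √((-42 + 17*(0/93)) - 223) = √((-42 + 17*(0*(1/93))) - 223) = √((-42 + 17*0) - 223) = √((-42 + 0) - 223) = √(-42 - 223) = √(-265) = I*√265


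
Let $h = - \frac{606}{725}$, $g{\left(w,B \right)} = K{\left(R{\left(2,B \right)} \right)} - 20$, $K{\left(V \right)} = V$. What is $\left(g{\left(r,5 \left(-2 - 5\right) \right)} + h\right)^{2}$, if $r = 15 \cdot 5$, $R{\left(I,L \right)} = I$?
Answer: $\frac{186486336}{525625} \approx 354.79$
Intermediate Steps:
$r = 75$
$g{\left(w,B \right)} = -18$ ($g{\left(w,B \right)} = 2 - 20 = -18$)
$h = - \frac{606}{725}$ ($h = \left(-606\right) \frac{1}{725} = - \frac{606}{725} \approx -0.83586$)
$\left(g{\left(r,5 \left(-2 - 5\right) \right)} + h\right)^{2} = \left(-18 - \frac{606}{725}\right)^{2} = \left(- \frac{13656}{725}\right)^{2} = \frac{186486336}{525625}$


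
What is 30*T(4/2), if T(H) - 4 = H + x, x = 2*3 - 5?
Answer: 210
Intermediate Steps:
x = 1 (x = 6 - 5 = 1)
T(H) = 5 + H (T(H) = 4 + (H + 1) = 4 + (1 + H) = 5 + H)
30*T(4/2) = 30*(5 + 4/2) = 30*(5 + 4*(½)) = 30*(5 + 2) = 30*7 = 210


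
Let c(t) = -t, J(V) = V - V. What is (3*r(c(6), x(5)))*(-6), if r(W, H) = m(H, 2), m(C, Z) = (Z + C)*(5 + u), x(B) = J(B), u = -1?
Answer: -144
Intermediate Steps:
J(V) = 0
x(B) = 0
m(C, Z) = 4*C + 4*Z (m(C, Z) = (Z + C)*(5 - 1) = (C + Z)*4 = 4*C + 4*Z)
r(W, H) = 8 + 4*H (r(W, H) = 4*H + 4*2 = 4*H + 8 = 8 + 4*H)
(3*r(c(6), x(5)))*(-6) = (3*(8 + 4*0))*(-6) = (3*(8 + 0))*(-6) = (3*8)*(-6) = 24*(-6) = -144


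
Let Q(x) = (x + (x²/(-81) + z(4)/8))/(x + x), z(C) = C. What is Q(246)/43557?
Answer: -9011/385740792 ≈ -2.3360e-5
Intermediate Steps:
Q(x) = (½ + x - x²/81)/(2*x) (Q(x) = (x + (x²/(-81) + 4/8))/(x + x) = (x + (x²*(-1/81) + 4*(⅛)))/((2*x)) = (x + (-x²/81 + ½))*(1/(2*x)) = (x + (½ - x²/81))*(1/(2*x)) = (½ + x - x²/81)*(1/(2*x)) = (½ + x - x²/81)/(2*x))
Q(246)/43557 = ((1/324)*(81 - 2*246*(-81 + 246))/246)/43557 = ((1/324)*(1/246)*(81 - 2*246*165))*(1/43557) = ((1/324)*(1/246)*(81 - 81180))*(1/43557) = ((1/324)*(1/246)*(-81099))*(1/43557) = -9011/8856*1/43557 = -9011/385740792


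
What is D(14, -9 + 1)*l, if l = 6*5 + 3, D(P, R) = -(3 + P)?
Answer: -561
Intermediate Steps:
D(P, R) = -3 - P
l = 33 (l = 30 + 3 = 33)
D(14, -9 + 1)*l = (-3 - 1*14)*33 = (-3 - 14)*33 = -17*33 = -561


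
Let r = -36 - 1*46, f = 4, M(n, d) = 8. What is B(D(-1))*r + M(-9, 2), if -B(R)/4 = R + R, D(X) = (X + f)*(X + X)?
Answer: -3928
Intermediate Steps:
D(X) = 2*X*(4 + X) (D(X) = (X + 4)*(X + X) = (4 + X)*(2*X) = 2*X*(4 + X))
r = -82 (r = -36 - 46 = -82)
B(R) = -8*R (B(R) = -4*(R + R) = -8*R)
B(D(-1))*r + M(-9, 2) = -16*(-1)*(4 - 1)*(-82) + 8 = -16*(-1)*3*(-82) + 8 = -8*(-6)*(-82) + 8 = 48*(-82) + 8 = -3936 + 8 = -3928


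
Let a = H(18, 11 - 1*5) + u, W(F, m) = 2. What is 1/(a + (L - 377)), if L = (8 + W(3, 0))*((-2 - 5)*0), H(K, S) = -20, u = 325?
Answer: -1/72 ≈ -0.013889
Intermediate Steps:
a = 305 (a = -20 + 325 = 305)
L = 0 (L = (8 + 2)*((-2 - 5)*0) = 10*(-7*0) = 10*0 = 0)
1/(a + (L - 377)) = 1/(305 + (0 - 377)) = 1/(305 - 377) = 1/(-72) = -1/72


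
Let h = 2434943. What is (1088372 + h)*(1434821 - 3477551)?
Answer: -7197181249950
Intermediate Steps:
(1088372 + h)*(1434821 - 3477551) = (1088372 + 2434943)*(1434821 - 3477551) = 3523315*(-2042730) = -7197181249950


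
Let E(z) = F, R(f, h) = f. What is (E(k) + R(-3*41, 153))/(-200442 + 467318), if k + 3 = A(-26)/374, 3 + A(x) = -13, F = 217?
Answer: 47/133438 ≈ 0.00035222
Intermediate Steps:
A(x) = -16 (A(x) = -3 - 13 = -16)
k = -569/187 (k = -3 - 16/374 = -3 - 16*1/374 = -3 - 8/187 = -569/187 ≈ -3.0428)
E(z) = 217
(E(k) + R(-3*41, 153))/(-200442 + 467318) = (217 - 3*41)/(-200442 + 467318) = (217 - 123)/266876 = 94*(1/266876) = 47/133438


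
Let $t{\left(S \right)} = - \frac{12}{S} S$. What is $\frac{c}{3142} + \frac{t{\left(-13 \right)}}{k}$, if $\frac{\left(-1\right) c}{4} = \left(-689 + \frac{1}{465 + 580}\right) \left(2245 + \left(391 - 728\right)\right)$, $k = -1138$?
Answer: $\frac{1563357415386}{934124455} \approx 1673.6$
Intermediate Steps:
$t{\left(S \right)} = -12$
$c = \frac{5495070528}{1045}$ ($c = - 4 \left(-689 + \frac{1}{465 + 580}\right) \left(2245 + \left(391 - 728\right)\right) = - 4 \left(-689 + \frac{1}{1045}\right) \left(2245 + \left(391 - 728\right)\right) = - 4 \left(-689 + \frac{1}{1045}\right) \left(2245 - 337\right) = - 4 \left(\left(- \frac{720004}{1045}\right) 1908\right) = \left(-4\right) \left(- \frac{1373767632}{1045}\right) = \frac{5495070528}{1045} \approx 5.2584 \cdot 10^{6}$)
$\frac{c}{3142} + \frac{t{\left(-13 \right)}}{k} = \frac{5495070528}{1045 \cdot 3142} - \frac{12}{-1138} = \frac{5495070528}{1045} \cdot \frac{1}{3142} - - \frac{6}{569} = \frac{2747535264}{1641695} + \frac{6}{569} = \frac{1563357415386}{934124455}$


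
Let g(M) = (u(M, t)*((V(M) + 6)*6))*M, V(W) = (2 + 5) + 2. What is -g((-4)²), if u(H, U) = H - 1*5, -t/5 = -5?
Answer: -15840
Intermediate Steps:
t = 25 (t = -5*(-5) = 25)
u(H, U) = -5 + H (u(H, U) = H - 5 = -5 + H)
V(W) = 9 (V(W) = 7 + 2 = 9)
g(M) = M*(-450 + 90*M) (g(M) = ((-5 + M)*((9 + 6)*6))*M = ((-5 + M)*(15*6))*M = ((-5 + M)*90)*M = (-450 + 90*M)*M = M*(-450 + 90*M))
-g((-4)²) = -90*(-4)²*(-5 + (-4)²) = -90*16*(-5 + 16) = -90*16*11 = -1*15840 = -15840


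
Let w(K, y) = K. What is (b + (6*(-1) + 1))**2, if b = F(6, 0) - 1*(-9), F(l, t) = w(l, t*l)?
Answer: 100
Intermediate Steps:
F(l, t) = l
b = 15 (b = 6 - 1*(-9) = 6 + 9 = 15)
(b + (6*(-1) + 1))**2 = (15 + (6*(-1) + 1))**2 = (15 + (-6 + 1))**2 = (15 - 5)**2 = 10**2 = 100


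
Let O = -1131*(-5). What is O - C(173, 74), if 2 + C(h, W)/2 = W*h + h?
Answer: -20291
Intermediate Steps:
C(h, W) = -4 + 2*h + 2*W*h (C(h, W) = -4 + 2*(W*h + h) = -4 + 2*(h + W*h) = -4 + (2*h + 2*W*h) = -4 + 2*h + 2*W*h)
O = 5655
O - C(173, 74) = 5655 - (-4 + 2*173 + 2*74*173) = 5655 - (-4 + 346 + 25604) = 5655 - 1*25946 = 5655 - 25946 = -20291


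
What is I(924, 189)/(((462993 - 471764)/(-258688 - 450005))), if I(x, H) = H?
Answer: 19134711/1253 ≈ 15271.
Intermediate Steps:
I(924, 189)/(((462993 - 471764)/(-258688 - 450005))) = 189/(((462993 - 471764)/(-258688 - 450005))) = 189/((-8771/(-708693))) = 189/((-8771*(-1/708693))) = 189/(8771/708693) = 189*(708693/8771) = 19134711/1253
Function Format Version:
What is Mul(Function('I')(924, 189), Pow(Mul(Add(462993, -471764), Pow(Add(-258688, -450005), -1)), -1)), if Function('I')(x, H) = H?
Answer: Rational(19134711, 1253) ≈ 15271.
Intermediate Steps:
Mul(Function('I')(924, 189), Pow(Mul(Add(462993, -471764), Pow(Add(-258688, -450005), -1)), -1)) = Mul(189, Pow(Mul(Add(462993, -471764), Pow(Add(-258688, -450005), -1)), -1)) = Mul(189, Pow(Mul(-8771, Pow(-708693, -1)), -1)) = Mul(189, Pow(Mul(-8771, Rational(-1, 708693)), -1)) = Mul(189, Pow(Rational(8771, 708693), -1)) = Mul(189, Rational(708693, 8771)) = Rational(19134711, 1253)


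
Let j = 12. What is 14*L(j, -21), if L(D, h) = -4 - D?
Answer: -224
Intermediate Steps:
14*L(j, -21) = 14*(-4 - 1*12) = 14*(-4 - 12) = 14*(-16) = -224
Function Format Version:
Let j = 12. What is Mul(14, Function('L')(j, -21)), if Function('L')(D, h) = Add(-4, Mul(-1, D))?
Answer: -224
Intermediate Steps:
Mul(14, Function('L')(j, -21)) = Mul(14, Add(-4, Mul(-1, 12))) = Mul(14, Add(-4, -12)) = Mul(14, -16) = -224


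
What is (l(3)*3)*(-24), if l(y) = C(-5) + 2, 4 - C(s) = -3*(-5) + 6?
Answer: 1080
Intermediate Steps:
C(s) = -17 (C(s) = 4 - (-3*(-5) + 6) = 4 - (15 + 6) = 4 - 1*21 = 4 - 21 = -17)
l(y) = -15 (l(y) = -17 + 2 = -15)
(l(3)*3)*(-24) = -15*3*(-24) = -45*(-24) = 1080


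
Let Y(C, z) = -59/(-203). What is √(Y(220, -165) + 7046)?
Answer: 3*√32263399/203 ≈ 83.942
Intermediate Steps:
Y(C, z) = 59/203 (Y(C, z) = -59*(-1/203) = 59/203)
√(Y(220, -165) + 7046) = √(59/203 + 7046) = √(1430397/203) = 3*√32263399/203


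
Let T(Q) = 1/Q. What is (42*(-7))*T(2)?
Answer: -147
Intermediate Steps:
(42*(-7))*T(2) = (42*(-7))/2 = -294*½ = -147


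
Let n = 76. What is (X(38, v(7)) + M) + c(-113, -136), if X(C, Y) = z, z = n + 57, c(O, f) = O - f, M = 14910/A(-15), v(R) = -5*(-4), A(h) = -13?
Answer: -12882/13 ≈ -990.92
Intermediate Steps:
v(R) = 20
M = -14910/13 (M = 14910/(-13) = 14910*(-1/13) = -14910/13 ≈ -1146.9)
z = 133 (z = 76 + 57 = 133)
X(C, Y) = 133
(X(38, v(7)) + M) + c(-113, -136) = (133 - 14910/13) + (-113 - 1*(-136)) = -13181/13 + (-113 + 136) = -13181/13 + 23 = -12882/13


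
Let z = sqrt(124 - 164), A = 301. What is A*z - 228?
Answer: -228 + 602*I*sqrt(10) ≈ -228.0 + 1903.7*I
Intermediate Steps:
z = 2*I*sqrt(10) (z = sqrt(-40) = 2*I*sqrt(10) ≈ 6.3246*I)
A*z - 228 = 301*(2*I*sqrt(10)) - 228 = 602*I*sqrt(10) - 228 = -228 + 602*I*sqrt(10)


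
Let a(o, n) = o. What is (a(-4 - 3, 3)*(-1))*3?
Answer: 21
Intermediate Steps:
(a(-4 - 3, 3)*(-1))*3 = ((-4 - 3)*(-1))*3 = -7*(-1)*3 = 7*3 = 21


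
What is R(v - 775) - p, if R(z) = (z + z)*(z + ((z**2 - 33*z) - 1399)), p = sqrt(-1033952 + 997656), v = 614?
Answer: -9555028 - 2*I*sqrt(9074) ≈ -9.555e+6 - 190.52*I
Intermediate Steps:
p = 2*I*sqrt(9074) (p = sqrt(-36296) = 2*I*sqrt(9074) ≈ 190.52*I)
R(z) = 2*z*(-1399 + z**2 - 32*z) (R(z) = (2*z)*(z + (-1399 + z**2 - 33*z)) = (2*z)*(-1399 + z**2 - 32*z) = 2*z*(-1399 + z**2 - 32*z))
R(v - 775) - p = 2*(614 - 775)*(-1399 + (614 - 775)**2 - 32*(614 - 775)) - 2*I*sqrt(9074) = 2*(-161)*(-1399 + (-161)**2 - 32*(-161)) - 2*I*sqrt(9074) = 2*(-161)*(-1399 + 25921 + 5152) - 2*I*sqrt(9074) = 2*(-161)*29674 - 2*I*sqrt(9074) = -9555028 - 2*I*sqrt(9074)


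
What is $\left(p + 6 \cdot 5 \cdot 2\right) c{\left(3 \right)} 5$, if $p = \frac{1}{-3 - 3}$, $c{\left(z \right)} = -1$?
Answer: $- \frac{1795}{6} \approx -299.17$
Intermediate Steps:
$p = - \frac{1}{6}$ ($p = \frac{1}{-6} = - \frac{1}{6} \approx -0.16667$)
$\left(p + 6 \cdot 5 \cdot 2\right) c{\left(3 \right)} 5 = \left(- \frac{1}{6} + 6 \cdot 5 \cdot 2\right) \left(-1\right) 5 = \left(- \frac{1}{6} + 30 \cdot 2\right) \left(-1\right) 5 = \left(- \frac{1}{6} + 60\right) \left(-1\right) 5 = \frac{359}{6} \left(-1\right) 5 = \left(- \frac{359}{6}\right) 5 = - \frac{1795}{6}$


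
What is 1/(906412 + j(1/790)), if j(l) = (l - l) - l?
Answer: 790/716065479 ≈ 1.1033e-6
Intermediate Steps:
j(l) = -l (j(l) = 0 - l = -l)
1/(906412 + j(1/790)) = 1/(906412 - 1/790) = 1/(716065479/790) = 790/716065479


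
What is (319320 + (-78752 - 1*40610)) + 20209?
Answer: 220167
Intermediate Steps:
(319320 + (-78752 - 1*40610)) + 20209 = (319320 + (-78752 - 40610)) + 20209 = (319320 - 119362) + 20209 = 199958 + 20209 = 220167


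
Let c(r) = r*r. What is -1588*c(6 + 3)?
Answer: -128628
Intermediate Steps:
c(r) = r²
-1588*c(6 + 3) = -1588*(6 + 3)² = -1588*9² = -1588*81 = -128628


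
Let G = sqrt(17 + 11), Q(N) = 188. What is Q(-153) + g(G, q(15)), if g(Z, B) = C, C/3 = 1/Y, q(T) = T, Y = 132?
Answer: 8273/44 ≈ 188.02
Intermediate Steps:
C = 1/44 (C = 3/132 = 3*(1/132) = 1/44 ≈ 0.022727)
G = 2*sqrt(7) (G = sqrt(28) = 2*sqrt(7) ≈ 5.2915)
g(Z, B) = 1/44
Q(-153) + g(G, q(15)) = 188 + 1/44 = 8273/44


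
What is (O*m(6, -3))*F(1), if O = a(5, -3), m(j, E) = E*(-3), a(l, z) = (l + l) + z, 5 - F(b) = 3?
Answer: 126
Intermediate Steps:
F(b) = 2 (F(b) = 5 - 1*3 = 5 - 3 = 2)
a(l, z) = z + 2*l (a(l, z) = 2*l + z = z + 2*l)
m(j, E) = -3*E
O = 7 (O = -3 + 2*5 = -3 + 10 = 7)
(O*m(6, -3))*F(1) = (7*(-3*(-3)))*2 = (7*9)*2 = 63*2 = 126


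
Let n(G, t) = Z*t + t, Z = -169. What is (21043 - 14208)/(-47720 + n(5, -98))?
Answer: -6835/31256 ≈ -0.21868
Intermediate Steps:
n(G, t) = -168*t (n(G, t) = -169*t + t = -168*t)
(21043 - 14208)/(-47720 + n(5, -98)) = (21043 - 14208)/(-47720 - 168*(-98)) = 6835/(-47720 + 16464) = 6835/(-31256) = 6835*(-1/31256) = -6835/31256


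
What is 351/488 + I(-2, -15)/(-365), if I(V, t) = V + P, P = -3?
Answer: 26111/35624 ≈ 0.73296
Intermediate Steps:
I(V, t) = -3 + V (I(V, t) = V - 3 = -3 + V)
351/488 + I(-2, -15)/(-365) = 351/488 + (-3 - 2)/(-365) = 351*(1/488) - 5*(-1/365) = 351/488 + 1/73 = 26111/35624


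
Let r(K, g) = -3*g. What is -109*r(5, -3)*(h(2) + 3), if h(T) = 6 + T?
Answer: -10791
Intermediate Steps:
-109*r(5, -3)*(h(2) + 3) = -109*(-3*(-3))*((6 + 2) + 3) = -981*(8 + 3) = -981*11 = -109*99 = -10791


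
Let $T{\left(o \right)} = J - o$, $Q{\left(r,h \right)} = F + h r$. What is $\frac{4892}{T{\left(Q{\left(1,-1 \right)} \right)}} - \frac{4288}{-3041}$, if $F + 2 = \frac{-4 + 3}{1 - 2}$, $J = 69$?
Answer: $\frac{15181020}{215911} \approx 70.312$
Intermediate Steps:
$F = -1$ ($F = -2 + \frac{-4 + 3}{1 - 2} = -2 - \frac{1}{-1} = -2 - -1 = -2 + 1 = -1$)
$Q{\left(r,h \right)} = -1 + h r$
$T{\left(o \right)} = 69 - o$
$\frac{4892}{T{\left(Q{\left(1,-1 \right)} \right)}} - \frac{4288}{-3041} = \frac{4892}{69 - \left(-1 - 1\right)} - \frac{4288}{-3041} = \frac{4892}{69 - \left(-1 - 1\right)} - - \frac{4288}{3041} = \frac{4892}{69 - -2} + \frac{4288}{3041} = \frac{4892}{69 + 2} + \frac{4288}{3041} = \frac{4892}{71} + \frac{4288}{3041} = \frac{15181020}{215911}$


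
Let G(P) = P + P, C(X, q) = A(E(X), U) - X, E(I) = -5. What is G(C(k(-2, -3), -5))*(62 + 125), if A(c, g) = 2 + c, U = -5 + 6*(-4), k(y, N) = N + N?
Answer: 1122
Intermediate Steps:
k(y, N) = 2*N
U = -29 (U = -5 - 24 = -29)
C(X, q) = -3 - X (C(X, q) = (2 - 5) - X = -3 - X)
G(P) = 2*P
G(C(k(-2, -3), -5))*(62 + 125) = (2*(-3 - 2*(-3)))*(62 + 125) = (2*(-3 - 1*(-6)))*187 = (2*(-3 + 6))*187 = (2*3)*187 = 6*187 = 1122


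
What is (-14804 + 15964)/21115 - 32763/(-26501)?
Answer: 144506381/111913723 ≈ 1.2912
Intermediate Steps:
(-14804 + 15964)/21115 - 32763/(-26501) = 1160*(1/21115) - 32763*(-1/26501) = 232/4223 + 32763/26501 = 144506381/111913723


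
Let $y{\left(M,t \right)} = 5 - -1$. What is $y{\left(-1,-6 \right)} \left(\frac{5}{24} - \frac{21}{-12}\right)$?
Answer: $\frac{47}{4} \approx 11.75$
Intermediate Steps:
$y{\left(M,t \right)} = 6$ ($y{\left(M,t \right)} = 5 + 1 = 6$)
$y{\left(-1,-6 \right)} \left(\frac{5}{24} - \frac{21}{-12}\right) = 6 \left(\frac{5}{24} - \frac{21}{-12}\right) = 6 \left(5 \cdot \frac{1}{24} - - \frac{7}{4}\right) = 6 \left(\frac{5}{24} + \frac{7}{4}\right) = 6 \cdot \frac{47}{24} = \frac{47}{4}$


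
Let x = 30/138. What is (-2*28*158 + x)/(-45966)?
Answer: 67833/352406 ≈ 0.19249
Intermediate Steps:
x = 5/23 (x = 30*(1/138) = 5/23 ≈ 0.21739)
(-2*28*158 + x)/(-45966) = (-2*28*158 + 5/23)/(-45966) = (-56*158 + 5/23)*(-1/45966) = (-8848 + 5/23)*(-1/45966) = -203499/23*(-1/45966) = 67833/352406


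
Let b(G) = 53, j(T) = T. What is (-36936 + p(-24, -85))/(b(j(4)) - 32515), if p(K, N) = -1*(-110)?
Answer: 18413/16231 ≈ 1.1344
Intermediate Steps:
p(K, N) = 110
(-36936 + p(-24, -85))/(b(j(4)) - 32515) = (-36936 + 110)/(53 - 32515) = -36826/(-32462) = -36826*(-1/32462) = 18413/16231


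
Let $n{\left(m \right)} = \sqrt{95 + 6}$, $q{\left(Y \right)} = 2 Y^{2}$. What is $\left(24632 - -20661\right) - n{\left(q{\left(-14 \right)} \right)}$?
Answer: $45293 - \sqrt{101} \approx 45283.0$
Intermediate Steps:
$n{\left(m \right)} = \sqrt{101}$
$\left(24632 - -20661\right) - n{\left(q{\left(-14 \right)} \right)} = \left(24632 - -20661\right) - \sqrt{101} = \left(24632 + 20661\right) - \sqrt{101} = 45293 - \sqrt{101}$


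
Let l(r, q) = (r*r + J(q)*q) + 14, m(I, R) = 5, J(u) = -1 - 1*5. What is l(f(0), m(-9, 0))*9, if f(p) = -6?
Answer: 180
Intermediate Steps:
J(u) = -6 (J(u) = -1 - 5 = -6)
l(r, q) = 14 + r² - 6*q (l(r, q) = (r*r - 6*q) + 14 = (r² - 6*q) + 14 = 14 + r² - 6*q)
l(f(0), m(-9, 0))*9 = (14 + (-6)² - 6*5)*9 = (14 + 36 - 30)*9 = 20*9 = 180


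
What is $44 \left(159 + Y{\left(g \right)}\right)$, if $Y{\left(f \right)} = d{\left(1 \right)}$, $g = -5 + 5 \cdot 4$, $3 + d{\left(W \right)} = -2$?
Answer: $6776$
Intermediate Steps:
$d{\left(W \right)} = -5$ ($d{\left(W \right)} = -3 - 2 = -5$)
$g = 15$ ($g = -5 + 20 = 15$)
$Y{\left(f \right)} = -5$
$44 \left(159 + Y{\left(g \right)}\right) = 44 \left(159 - 5\right) = 44 \cdot 154 = 6776$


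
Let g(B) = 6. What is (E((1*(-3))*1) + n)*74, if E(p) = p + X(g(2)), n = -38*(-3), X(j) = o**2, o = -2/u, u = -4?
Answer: 16465/2 ≈ 8232.5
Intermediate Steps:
o = 1/2 (o = -2/(-4) = -2*(-1/4) = 1/2 ≈ 0.50000)
X(j) = 1/4 (X(j) = (1/2)**2 = 1/4)
n = 114
E(p) = 1/4 + p (E(p) = p + 1/4 = 1/4 + p)
(E((1*(-3))*1) + n)*74 = ((1/4 + (1*(-3))*1) + 114)*74 = ((1/4 - 3*1) + 114)*74 = ((1/4 - 3) + 114)*74 = (-11/4 + 114)*74 = (445/4)*74 = 16465/2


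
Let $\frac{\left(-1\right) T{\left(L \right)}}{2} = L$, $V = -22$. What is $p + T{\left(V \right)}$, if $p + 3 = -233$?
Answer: $-192$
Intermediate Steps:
$T{\left(L \right)} = - 2 L$
$p = -236$ ($p = -3 - 233 = -236$)
$p + T{\left(V \right)} = -236 - -44 = -236 + 44 = -192$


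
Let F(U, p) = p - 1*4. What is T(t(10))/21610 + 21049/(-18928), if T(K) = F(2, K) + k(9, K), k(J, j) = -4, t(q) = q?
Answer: -32487931/29216720 ≈ -1.1120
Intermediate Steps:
F(U, p) = -4 + p (F(U, p) = p - 4 = -4 + p)
T(K) = -8 + K (T(K) = (-4 + K) - 4 = -8 + K)
T(t(10))/21610 + 21049/(-18928) = (-8 + 10)/21610 + 21049/(-18928) = 2*(1/21610) + 21049*(-1/18928) = 1/10805 - 3007/2704 = -32487931/29216720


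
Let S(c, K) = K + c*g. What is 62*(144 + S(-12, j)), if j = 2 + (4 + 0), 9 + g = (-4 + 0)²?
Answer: 4092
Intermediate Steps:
g = 7 (g = -9 + (-4 + 0)² = -9 + (-4)² = -9 + 16 = 7)
j = 6 (j = 2 + 4 = 6)
S(c, K) = K + 7*c (S(c, K) = K + c*7 = K + 7*c)
62*(144 + S(-12, j)) = 62*(144 + (6 + 7*(-12))) = 62*(144 + (6 - 84)) = 62*(144 - 78) = 62*66 = 4092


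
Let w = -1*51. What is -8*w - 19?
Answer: 389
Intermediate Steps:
w = -51
-8*w - 19 = -8*(-51) - 19 = 408 - 19 = 389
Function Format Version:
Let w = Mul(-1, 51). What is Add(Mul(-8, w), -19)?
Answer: 389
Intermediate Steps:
w = -51
Add(Mul(-8, w), -19) = Add(Mul(-8, -51), -19) = Add(408, -19) = 389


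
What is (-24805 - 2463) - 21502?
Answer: -48770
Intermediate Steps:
(-24805 - 2463) - 21502 = -27268 - 21502 = -48770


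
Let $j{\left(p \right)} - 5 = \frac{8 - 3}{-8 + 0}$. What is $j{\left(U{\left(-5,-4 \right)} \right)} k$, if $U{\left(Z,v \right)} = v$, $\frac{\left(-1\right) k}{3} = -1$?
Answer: $\frac{105}{8} \approx 13.125$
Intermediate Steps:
$k = 3$ ($k = \left(-3\right) \left(-1\right) = 3$)
$j{\left(p \right)} = \frac{35}{8}$ ($j{\left(p \right)} = 5 + \frac{8 - 3}{-8 + 0} = 5 + \frac{5}{-8} = 5 + 5 \left(- \frac{1}{8}\right) = 5 - \frac{5}{8} = \frac{35}{8}$)
$j{\left(U{\left(-5,-4 \right)} \right)} k = \frac{35}{8} \cdot 3 = \frac{105}{8}$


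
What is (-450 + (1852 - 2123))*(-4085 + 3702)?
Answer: 276143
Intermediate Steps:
(-450 + (1852 - 2123))*(-4085 + 3702) = (-450 - 271)*(-383) = -721*(-383) = 276143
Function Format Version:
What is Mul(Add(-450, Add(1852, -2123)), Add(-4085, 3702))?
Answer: 276143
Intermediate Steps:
Mul(Add(-450, Add(1852, -2123)), Add(-4085, 3702)) = Mul(Add(-450, -271), -383) = Mul(-721, -383) = 276143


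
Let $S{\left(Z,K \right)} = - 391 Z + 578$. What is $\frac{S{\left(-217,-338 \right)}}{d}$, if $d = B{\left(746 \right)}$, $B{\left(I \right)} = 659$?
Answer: $\frac{85425}{659} \approx 129.63$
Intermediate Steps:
$d = 659$
$S{\left(Z,K \right)} = 578 - 391 Z$
$\frac{S{\left(-217,-338 \right)}}{d} = \frac{578 - -84847}{659} = \left(578 + 84847\right) \frac{1}{659} = 85425 \cdot \frac{1}{659} = \frac{85425}{659}$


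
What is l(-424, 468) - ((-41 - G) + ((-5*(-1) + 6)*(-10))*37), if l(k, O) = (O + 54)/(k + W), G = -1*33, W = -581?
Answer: 1365956/335 ≈ 4077.5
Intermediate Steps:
G = -33
l(k, O) = (54 + O)/(-581 + k) (l(k, O) = (O + 54)/(k - 581) = (54 + O)/(-581 + k))
l(-424, 468) - ((-41 - G) + ((-5*(-1) + 6)*(-10))*37) = (54 + 468)/(-581 - 424) - ((-41 - 1*(-33)) + ((-5*(-1) + 6)*(-10))*37) = 522/(-1005) - ((-41 + 33) + ((5 + 6)*(-10))*37) = -1/1005*522 - (-8 + (11*(-10))*37) = -174/335 - (-8 - 110*37) = -174/335 - (-8 - 4070) = -174/335 - 1*(-4078) = -174/335 + 4078 = 1365956/335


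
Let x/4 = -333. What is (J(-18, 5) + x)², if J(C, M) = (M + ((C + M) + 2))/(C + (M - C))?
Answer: 44435556/25 ≈ 1.7774e+6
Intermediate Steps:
J(C, M) = (2 + C + 2*M)/M (J(C, M) = (M + (2 + C + M))/M = (2 + C + 2*M)/M)
x = -1332 (x = 4*(-333) = -1332)
(J(-18, 5) + x)² = ((2 - 18 + 2*5)/5 - 1332)² = ((2 - 18 + 10)/5 - 1332)² = ((⅕)*(-6) - 1332)² = (-6/5 - 1332)² = (-6666/5)² = 44435556/25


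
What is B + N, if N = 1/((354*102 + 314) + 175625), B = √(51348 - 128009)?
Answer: 1/212047 + I*√76661 ≈ 4.7159e-6 + 276.88*I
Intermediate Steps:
B = I*√76661 (B = √(-76661) = I*√76661 ≈ 276.88*I)
N = 1/212047 (N = 1/((36108 + 314) + 175625) = 1/(36422 + 175625) = 1/212047 ≈ 4.7159e-6)
B + N = I*√76661 + 1/212047 = 1/212047 + I*√76661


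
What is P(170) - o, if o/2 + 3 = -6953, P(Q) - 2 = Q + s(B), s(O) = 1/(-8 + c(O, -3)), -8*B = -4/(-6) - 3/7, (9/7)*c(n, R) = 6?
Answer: 140837/10 ≈ 14084.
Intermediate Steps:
c(n, R) = 14/3 (c(n, R) = (7/9)*6 = 14/3)
B = -5/168 (B = -(-4/(-6) - 3/7)/8 = -(-4*(-⅙) - 3*⅐)/8 = -(⅔ - 3/7)/8 = -⅛*5/21 = -5/168 ≈ -0.029762)
s(O) = -3/10 (s(O) = 1/(-8 + 14/3) = 1/(-10/3) = -3/10)
P(Q) = 17/10 + Q (P(Q) = 2 + (Q - 3/10) = 2 + (-3/10 + Q) = 17/10 + Q)
o = -13912 (o = -6 + 2*(-6953) = -6 - 13906 = -13912)
P(170) - o = (17/10 + 170) - 1*(-13912) = 1717/10 + 13912 = 140837/10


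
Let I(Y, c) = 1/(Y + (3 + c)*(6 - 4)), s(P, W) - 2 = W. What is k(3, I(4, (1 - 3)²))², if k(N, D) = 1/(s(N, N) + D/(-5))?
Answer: 8100/201601 ≈ 0.040178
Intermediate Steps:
s(P, W) = 2 + W
I(Y, c) = 1/(6 + Y + 2*c) (I(Y, c) = 1/(Y + (3 + c)*2) = 1/(Y + (6 + 2*c)) = 1/(6 + Y + 2*c))
k(N, D) = 1/(2 + N - D/5) (k(N, D) = 1/((2 + N) + D/(-5)) = 1/((2 + N) + D*(-⅕)) = 1/((2 + N) - D/5) = 1/(2 + N - D/5))
k(3, I(4, (1 - 3)²))² = (5/(10 - 1/(6 + 4 + 2*(1 - 3)²) + 5*3))² = (5/(10 - 1/(6 + 4 + 2*(-2)²) + 15))² = (5/(10 - 1/(6 + 4 + 2*4) + 15))² = (5/(10 - 1/(6 + 4 + 8) + 15))² = (5/(10 - 1/18 + 15))² = (5/(449/18))² = (5*(18/449))² = (90/449)² = 8100/201601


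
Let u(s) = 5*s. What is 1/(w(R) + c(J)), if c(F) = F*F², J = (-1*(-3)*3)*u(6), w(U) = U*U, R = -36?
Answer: 1/19684296 ≈ 5.0802e-8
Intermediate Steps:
w(U) = U²
J = 270 (J = (-1*(-3)*3)*(5*6) = (3*3)*30 = 9*30 = 270)
c(F) = F³
1/(w(R) + c(J)) = 1/((-36)² + 270³) = 1/(1296 + 19683000) = 1/19684296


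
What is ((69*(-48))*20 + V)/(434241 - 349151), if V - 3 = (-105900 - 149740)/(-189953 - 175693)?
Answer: -180739093/232185210 ≈ -0.77843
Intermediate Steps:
V = 676289/182823 (V = 3 + (-105900 - 149740)/(-189953 - 175693) = 3 - 255640/(-365646) = 3 - 255640*(-1/365646) = 3 + 127820/182823 = 676289/182823 ≈ 3.6991)
((69*(-48))*20 + V)/(434241 - 349151) = ((69*(-48))*20 + 676289/182823)/(434241 - 349151) = (-3312*20 + 676289/182823)/85090 = (-66240 + 676289/182823)*(1/85090) = -12109519231/182823*1/85090 = -180739093/232185210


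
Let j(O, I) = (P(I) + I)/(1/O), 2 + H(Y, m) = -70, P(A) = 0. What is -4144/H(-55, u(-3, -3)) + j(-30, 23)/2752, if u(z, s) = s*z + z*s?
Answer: 709663/12384 ≈ 57.305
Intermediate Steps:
u(z, s) = 2*s*z (u(z, s) = s*z + s*z = 2*s*z)
H(Y, m) = -72 (H(Y, m) = -2 - 70 = -72)
j(O, I) = I*O (j(O, I) = (0 + I)/(1/O) = I*O)
-4144/H(-55, u(-3, -3)) + j(-30, 23)/2752 = -4144/(-72) + (23*(-30))/2752 = -4144*(-1/72) - 690*1/2752 = 518/9 - 345/1376 = 709663/12384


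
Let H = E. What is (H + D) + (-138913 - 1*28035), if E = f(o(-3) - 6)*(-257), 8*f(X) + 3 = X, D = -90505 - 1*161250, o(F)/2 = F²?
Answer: -3351937/8 ≈ -4.1899e+5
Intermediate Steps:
o(F) = 2*F²
D = -251755 (D = -90505 - 161250 = -251755)
f(X) = -3/8 + X/8
E = -2313/8 (E = (-3/8 + (2*(-3)² - 6)/8)*(-257) = (-3/8 + (2*9 - 6)/8)*(-257) = (-3/8 + (18 - 6)/8)*(-257) = (-3/8 + (⅛)*12)*(-257) = (-3/8 + 3/2)*(-257) = (9/8)*(-257) = -2313/8 ≈ -289.13)
H = -2313/8 ≈ -289.13
(H + D) + (-138913 - 1*28035) = (-2313/8 - 251755) + (-138913 - 1*28035) = -2016353/8 + (-138913 - 28035) = -2016353/8 - 166948 = -3351937/8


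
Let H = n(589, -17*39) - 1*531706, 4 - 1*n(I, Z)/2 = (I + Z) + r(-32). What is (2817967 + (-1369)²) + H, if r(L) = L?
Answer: 4160642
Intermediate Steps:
n(I, Z) = 72 - 2*I - 2*Z (n(I, Z) = 8 - 2*((I + Z) - 32) = 8 - 2*(-32 + I + Z) = 8 + (64 - 2*I - 2*Z) = 72 - 2*I - 2*Z)
H = -531486 (H = (72 - 2*589 - (-34)*39) - 1*531706 = (72 - 1178 - 2*(-663)) - 531706 = (72 - 1178 + 1326) - 531706 = 220 - 531706 = -531486)
(2817967 + (-1369)²) + H = (2817967 + (-1369)²) - 531486 = (2817967 + 1874161) - 531486 = 4692128 - 531486 = 4160642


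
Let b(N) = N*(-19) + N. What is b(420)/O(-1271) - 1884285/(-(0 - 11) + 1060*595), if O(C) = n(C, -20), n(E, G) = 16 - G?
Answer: -14925955/70079 ≈ -212.99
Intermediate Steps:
O(C) = 36 (O(C) = 16 - 1*(-20) = 16 + 20 = 36)
b(N) = -18*N (b(N) = -19*N + N = -18*N)
b(420)/O(-1271) - 1884285/(-(0 - 11) + 1060*595) = -18*420/36 - 1884285/(-(0 - 11) + 1060*595) = -7560*1/36 - 1884285/(-1*(-11) + 630700) = -210 - 1884285/(11 + 630700) = -210 - 1884285/630711 = -210 - 1884285*1/630711 = -210 - 209365/70079 = -14925955/70079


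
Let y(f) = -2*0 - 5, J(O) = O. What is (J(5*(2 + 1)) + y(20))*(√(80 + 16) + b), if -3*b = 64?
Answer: -640/3 + 40*√6 ≈ -115.35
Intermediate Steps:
b = -64/3 (b = -⅓*64 = -64/3 ≈ -21.333)
y(f) = -5 (y(f) = 0 - 5 = -5)
(J(5*(2 + 1)) + y(20))*(√(80 + 16) + b) = (5*(2 + 1) - 5)*(√(80 + 16) - 64/3) = (5*3 - 5)*(√96 - 64/3) = (15 - 5)*(4*√6 - 64/3) = 10*(-64/3 + 4*√6) = -640/3 + 40*√6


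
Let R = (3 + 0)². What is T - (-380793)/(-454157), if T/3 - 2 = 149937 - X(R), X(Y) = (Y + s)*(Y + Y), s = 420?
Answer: 193766157414/454157 ≈ 4.2665e+5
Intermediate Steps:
R = 9 (R = 3² = 9)
X(Y) = 2*Y*(420 + Y) (X(Y) = (Y + 420)*(Y + Y) = (420 + Y)*(2*Y) = 2*Y*(420 + Y))
T = 426651 (T = 6 + 3*(149937 - 2*9*(420 + 9)) = 6 + 3*(149937 - 2*9*429) = 6 + 3*(149937 - 1*7722) = 6 + 3*(149937 - 7722) = 6 + 3*142215 = 6 + 426645 = 426651)
T - (-380793)/(-454157) = 426651 - (-380793)/(-454157) = 426651 - (-380793)*(-1)/454157 = 426651 - 1*380793/454157 = 426651 - 380793/454157 = 193766157414/454157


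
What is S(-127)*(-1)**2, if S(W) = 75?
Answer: 75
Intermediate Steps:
S(-127)*(-1)**2 = 75*(-1)**2 = 75*1 = 75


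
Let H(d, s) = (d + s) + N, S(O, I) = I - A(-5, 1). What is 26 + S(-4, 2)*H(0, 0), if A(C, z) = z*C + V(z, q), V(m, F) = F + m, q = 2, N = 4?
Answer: 42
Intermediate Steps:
A(C, z) = 2 + z + C*z (A(C, z) = z*C + (2 + z) = C*z + (2 + z) = 2 + z + C*z)
S(O, I) = 2 + I (S(O, I) = I - (2 + 1 - 5*1) = I - (2 + 1 - 5) = I - 1*(-2) = I + 2 = 2 + I)
H(d, s) = 4 + d + s (H(d, s) = (d + s) + 4 = 4 + d + s)
26 + S(-4, 2)*H(0, 0) = 26 + (2 + 2)*(4 + 0 + 0) = 26 + 4*4 = 26 + 16 = 42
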